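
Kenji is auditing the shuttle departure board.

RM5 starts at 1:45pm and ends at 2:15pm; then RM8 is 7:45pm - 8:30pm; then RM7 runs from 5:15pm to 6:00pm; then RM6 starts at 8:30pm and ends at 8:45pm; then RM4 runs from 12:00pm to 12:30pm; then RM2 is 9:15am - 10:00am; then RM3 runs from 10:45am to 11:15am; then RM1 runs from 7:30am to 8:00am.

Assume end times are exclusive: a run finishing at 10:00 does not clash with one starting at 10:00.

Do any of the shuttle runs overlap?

Sorted by start: RM1, RM2, RM3, RM4, RM5, RM7, RM8, RM6.
RM2 starts after RM1 ends — done with RM1.
RM3 starts after RM2 ends — done with RM2.
RM4 starts after RM3 ends — done with RM3.
RM5 starts after RM4 ends — done with RM4.
RM7 starts after RM5 ends — done with RM5.
RM8 starts after RM7 ends — done with RM7.
RM6 starts exactly when RM8 ends (back-to-back, no overlap).
Every pair is clear; the schedule has no overlaps.

No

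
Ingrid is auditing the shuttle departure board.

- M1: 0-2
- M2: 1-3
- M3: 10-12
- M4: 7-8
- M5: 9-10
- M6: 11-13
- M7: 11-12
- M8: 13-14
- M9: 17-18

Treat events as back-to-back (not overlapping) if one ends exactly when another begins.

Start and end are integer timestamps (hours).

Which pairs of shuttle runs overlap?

M1 & M2, M3 & M6, M3 & M7, M6 & M7

Sorted by start: M1, M2, M4, M5, M3, M6, M7, M8, M9.
M2 starts before M1 ends → M1 and M2 overlap.
M4 starts after M1 ends; M1 is clear from here.
M4 starts after M2 ends; M2 is clear from here.
M5 starts after M4 ends; M4 is clear from here.
M3 starts exactly when M5 ends (back-to-back, no overlap); M5 is clear from here.
M6 starts before M3 ends → M3 and M6 overlap.
M7 starts before M3 ends → M3 and M7 overlap.
M8 starts after M3 ends; M3 is clear from here.
M7 starts before M6 ends → M6 and M7 overlap.
M8 starts exactly when M6 ends (back-to-back, no overlap); M6 is clear from here.
M8 starts after M7 ends; M7 is clear from here.
M9 starts after M8 ends.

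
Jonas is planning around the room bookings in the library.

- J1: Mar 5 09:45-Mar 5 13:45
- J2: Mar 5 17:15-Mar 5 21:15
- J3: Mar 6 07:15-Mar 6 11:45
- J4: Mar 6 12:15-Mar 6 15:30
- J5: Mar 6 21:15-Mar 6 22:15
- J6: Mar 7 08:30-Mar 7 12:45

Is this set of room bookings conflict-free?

Yes

Sorted by start: J1, J2, J3, J4, J5, J6.
J2 starts after J1 ends — done with J1.
J3 starts after J2 ends — done with J2.
J4 starts after J3 ends — done with J3.
J5 starts after J4 ends — done with J4.
J6 starts after J5 ends.
Every pair is clear; the schedule has no overlaps.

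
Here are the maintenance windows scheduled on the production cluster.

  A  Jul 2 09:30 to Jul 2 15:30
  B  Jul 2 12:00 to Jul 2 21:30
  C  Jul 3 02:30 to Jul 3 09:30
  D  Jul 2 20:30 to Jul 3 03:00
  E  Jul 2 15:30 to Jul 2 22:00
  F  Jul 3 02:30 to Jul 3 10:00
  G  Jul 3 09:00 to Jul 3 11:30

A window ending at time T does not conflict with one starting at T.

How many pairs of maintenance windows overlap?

Check each pair: they overlap iff neither finishes before the other starts.
Sorted by start: A, B, E, D, C, F, G.
B starts before A ends → A and B overlap.
E starts exactly when A ends (back-to-back, no overlap); A is clear from here.
E starts before B ends → B and E overlap.
D starts before B ends → B and D overlap.
C starts after B ends; B is clear from here.
D starts before E ends → E and D overlap.
C starts after E ends; E is clear from here.
C starts before D ends → D and C overlap.
F starts before D ends → D and F overlap.
G starts after D ends.
F starts before C ends → C and F overlap.
G starts before C ends → C and G overlap.
G starts before F ends → F and G overlap.
Overlapping pairs: A & B, B & D, B & E, C & D, C & F, C & G, D & E, D & F, F & G — 9 in total.

9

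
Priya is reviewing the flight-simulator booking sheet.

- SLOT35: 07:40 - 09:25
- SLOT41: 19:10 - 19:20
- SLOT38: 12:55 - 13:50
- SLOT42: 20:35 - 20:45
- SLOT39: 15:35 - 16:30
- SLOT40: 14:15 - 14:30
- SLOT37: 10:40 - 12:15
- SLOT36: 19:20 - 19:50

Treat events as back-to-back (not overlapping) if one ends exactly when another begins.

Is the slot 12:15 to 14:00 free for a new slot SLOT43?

No — it overlaps SLOT38

SLOT35: ends 09:25 at or before SLOT43 starts 12:15 → clear.
SLOT37: ends 12:15 at or before SLOT43 starts 12:15 → clear.
SLOT38: starts 12:55 before SLOT43 ends 14:00, and ends 13:50 after SLOT43 starts 12:15 → overlap.
SLOT40: starts 14:15 at or after SLOT43 ends 14:00 → clear.
SLOT39: starts 15:35 at or after SLOT43 ends 14:00 → clear.
SLOT41: starts 19:10 at or after SLOT43 ends 14:00 → clear.
SLOT36: starts 19:20 at or after SLOT43 ends 14:00 → clear.
SLOT42: starts 20:35 at or after SLOT43 ends 14:00 → clear.
SLOT43 overlaps SLOT38.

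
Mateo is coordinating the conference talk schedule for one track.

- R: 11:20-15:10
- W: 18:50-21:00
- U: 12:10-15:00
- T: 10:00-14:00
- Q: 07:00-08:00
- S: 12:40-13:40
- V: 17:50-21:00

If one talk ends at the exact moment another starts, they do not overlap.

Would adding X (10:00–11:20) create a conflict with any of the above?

Q: ends 08:00 at or before X starts 10:00 → clear.
T: starts 10:00 before X ends 11:20, and ends 14:00 after X starts 10:00 → overlap.
R: starts 11:20 at or after X ends 11:20 → clear.
U: starts 12:10 at or after X ends 11:20 → clear.
S: starts 12:40 at or after X ends 11:20 → clear.
V: starts 17:50 at or after X ends 11:20 → clear.
W: starts 18:50 at or after X ends 11:20 → clear.
X overlaps T.

Yes — it overlaps T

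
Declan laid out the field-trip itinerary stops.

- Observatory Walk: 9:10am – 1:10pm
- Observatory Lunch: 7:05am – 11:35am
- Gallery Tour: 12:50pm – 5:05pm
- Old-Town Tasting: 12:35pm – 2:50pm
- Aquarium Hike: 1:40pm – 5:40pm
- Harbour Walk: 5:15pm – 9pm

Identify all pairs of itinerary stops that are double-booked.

Sorted by start: Observatory Lunch, Observatory Walk, Old-Town Tasting, Gallery Tour, Aquarium Hike, Harbour Walk.
Observatory Walk starts before Observatory Lunch ends → Observatory Lunch and Observatory Walk overlap.
Old-Town Tasting starts after Observatory Lunch ends, so Observatory Lunch has no further overlaps.
Old-Town Tasting starts before Observatory Walk ends → Observatory Walk and Old-Town Tasting overlap.
Gallery Tour starts before Observatory Walk ends → Observatory Walk and Gallery Tour overlap.
Aquarium Hike starts after Observatory Walk ends, so Observatory Walk has no further overlaps.
Gallery Tour starts before Old-Town Tasting ends → Old-Town Tasting and Gallery Tour overlap.
Aquarium Hike starts before Old-Town Tasting ends → Old-Town Tasting and Aquarium Hike overlap.
Harbour Walk starts after Old-Town Tasting ends.
Aquarium Hike starts before Gallery Tour ends → Gallery Tour and Aquarium Hike overlap.
Harbour Walk starts after Gallery Tour ends.
Harbour Walk starts before Aquarium Hike ends → Aquarium Hike and Harbour Walk overlap.

Aquarium Hike & Gallery Tour, Aquarium Hike & Harbour Walk, Aquarium Hike & Old-Town Tasting, Gallery Tour & Observatory Walk, Gallery Tour & Old-Town Tasting, Observatory Lunch & Observatory Walk, Observatory Walk & Old-Town Tasting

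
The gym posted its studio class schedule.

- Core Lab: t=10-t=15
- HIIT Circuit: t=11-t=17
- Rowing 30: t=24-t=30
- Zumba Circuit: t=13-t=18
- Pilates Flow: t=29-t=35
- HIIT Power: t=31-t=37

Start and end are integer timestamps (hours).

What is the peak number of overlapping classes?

3

Walk through starts and ends in time order (an end at T is processed before a start at T):
t=10 start Core Lab → 1
t=11 start HIIT Circuit → 2
t=13 start Zumba Circuit → 3
t=15 end Core Lab → 2
t=17 end HIIT Circuit → 1
t=18 end Zumba Circuit → 0
t=24 start Rowing 30 → 1
t=29 start Pilates Flow → 2
t=30 end Rowing 30 → 1
t=31 start HIIT Power → 2
t=35 end Pilates Flow → 1
t=37 end HIIT Power → 0
Peak is 3, at t=13 (Core Lab, HIIT Circuit, Zumba Circuit).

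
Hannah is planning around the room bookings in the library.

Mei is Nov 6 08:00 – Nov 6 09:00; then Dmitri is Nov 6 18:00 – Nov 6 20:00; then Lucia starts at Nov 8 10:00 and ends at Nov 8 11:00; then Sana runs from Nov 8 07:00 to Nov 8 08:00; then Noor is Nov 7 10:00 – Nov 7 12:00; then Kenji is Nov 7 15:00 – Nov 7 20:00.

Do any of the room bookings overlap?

No

Sorted by start: Mei, Dmitri, Noor, Kenji, Sana, Lucia.
Dmitri starts after Mei ends; Mei is clear from here.
Noor starts after Dmitri ends; Dmitri is clear from here.
Kenji starts after Noor ends; Noor is clear from here.
Sana starts after Kenji ends; Kenji is clear from here.
Lucia starts after Sana ends.
Every pair is clear; the schedule has no overlaps.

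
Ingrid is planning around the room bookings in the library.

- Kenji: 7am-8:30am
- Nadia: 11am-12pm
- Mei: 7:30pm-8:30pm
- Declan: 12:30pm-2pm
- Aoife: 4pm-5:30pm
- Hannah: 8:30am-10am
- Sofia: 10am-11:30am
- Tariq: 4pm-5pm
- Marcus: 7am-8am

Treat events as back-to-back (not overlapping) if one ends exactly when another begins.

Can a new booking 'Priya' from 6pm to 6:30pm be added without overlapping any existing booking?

Kenji: ends 8:30am at or before Priya starts 6pm → clear.
Marcus: ends 8am at or before Priya starts 6pm → clear.
Hannah: ends 10am at or before Priya starts 6pm → clear.
Sofia: ends 11:30am at or before Priya starts 6pm → clear.
Nadia: ends 12pm at or before Priya starts 6pm → clear.
Declan: ends 2pm at or before Priya starts 6pm → clear.
Aoife: ends 5:30pm at or before Priya starts 6pm → clear.
Tariq: ends 5pm at or before Priya starts 6pm → clear.
Mei: starts 7:30pm at or after Priya ends 6:30pm → clear.

Yes — the slot is free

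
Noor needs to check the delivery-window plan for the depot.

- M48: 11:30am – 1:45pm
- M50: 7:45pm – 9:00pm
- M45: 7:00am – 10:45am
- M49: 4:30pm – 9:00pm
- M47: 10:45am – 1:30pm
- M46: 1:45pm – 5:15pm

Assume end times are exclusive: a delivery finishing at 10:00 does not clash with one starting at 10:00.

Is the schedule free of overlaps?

No

Sorted by start: M45, M47, M48, M46, M49, M50.
M47 starts exactly when M45 ends (back-to-back, no overlap), so nothing later overlaps M45 either.
M48 starts before M47 ends → M47 and M48 overlap.
That's a conflict, so the schedule is not conflict-free.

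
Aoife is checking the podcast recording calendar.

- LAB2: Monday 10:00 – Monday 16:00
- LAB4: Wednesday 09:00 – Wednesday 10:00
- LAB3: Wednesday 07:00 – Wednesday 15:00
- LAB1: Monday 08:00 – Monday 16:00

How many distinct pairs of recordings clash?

Check each pair: they overlap iff neither finishes before the other starts.
Sorted by start: LAB1, LAB2, LAB3, LAB4.
LAB2 starts before LAB1 ends → LAB1 and LAB2 overlap.
LAB3 starts after LAB1 ends; LAB1 is clear from here.
LAB3 starts after LAB2 ends; LAB2 is clear from here.
LAB4 starts before LAB3 ends → LAB3 and LAB4 overlap.
Overlapping pairs: LAB1 & LAB2, LAB3 & LAB4 — 2 in total.

2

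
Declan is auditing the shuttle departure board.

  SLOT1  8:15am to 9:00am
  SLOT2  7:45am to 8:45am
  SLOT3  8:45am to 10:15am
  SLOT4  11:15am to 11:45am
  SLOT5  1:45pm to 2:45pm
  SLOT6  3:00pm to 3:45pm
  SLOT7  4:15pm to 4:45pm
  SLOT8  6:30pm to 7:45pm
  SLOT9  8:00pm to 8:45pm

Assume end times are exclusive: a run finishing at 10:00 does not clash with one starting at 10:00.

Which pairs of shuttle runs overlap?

SLOT1 & SLOT2, SLOT1 & SLOT3

Sorted by start: SLOT2, SLOT1, SLOT3, SLOT4, SLOT5, SLOT6, SLOT7, SLOT8, SLOT9.
SLOT1 starts before SLOT2 ends → SLOT2 and SLOT1 overlap.
SLOT3 starts exactly when SLOT2 ends (back-to-back, no overlap) — done with SLOT2.
SLOT3 starts before SLOT1 ends → SLOT1 and SLOT3 overlap.
SLOT4 starts after SLOT1 ends — done with SLOT1.
SLOT4 starts after SLOT3 ends — done with SLOT3.
SLOT5 starts after SLOT4 ends — done with SLOT4.
SLOT6 starts after SLOT5 ends — done with SLOT5.
SLOT7 starts after SLOT6 ends — done with SLOT6.
SLOT8 starts after SLOT7 ends — done with SLOT7.
SLOT9 starts after SLOT8 ends.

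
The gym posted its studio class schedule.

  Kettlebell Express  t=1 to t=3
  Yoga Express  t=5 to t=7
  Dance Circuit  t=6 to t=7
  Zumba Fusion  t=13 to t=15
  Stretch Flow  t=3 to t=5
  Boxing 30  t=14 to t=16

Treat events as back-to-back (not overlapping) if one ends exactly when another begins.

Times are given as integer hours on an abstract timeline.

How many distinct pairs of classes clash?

2

Sorted by start: Kettlebell Express, Stretch Flow, Yoga Express, Dance Circuit, Zumba Fusion, Boxing 30.
Stretch Flow starts exactly when Kettlebell Express ends (back-to-back, no overlap), so nothing later overlaps Kettlebell Express either.
Yoga Express starts exactly when Stretch Flow ends (back-to-back, no overlap), so nothing later overlaps Stretch Flow either.
Dance Circuit starts before Yoga Express ends → Yoga Express and Dance Circuit overlap.
Zumba Fusion starts after Yoga Express ends, so nothing later overlaps Yoga Express either.
Zumba Fusion starts after Dance Circuit ends, so nothing later overlaps Dance Circuit either.
Boxing 30 starts before Zumba Fusion ends → Zumba Fusion and Boxing 30 overlap.
Overlapping pairs: Boxing 30 & Zumba Fusion, Dance Circuit & Yoga Express — 2 in total.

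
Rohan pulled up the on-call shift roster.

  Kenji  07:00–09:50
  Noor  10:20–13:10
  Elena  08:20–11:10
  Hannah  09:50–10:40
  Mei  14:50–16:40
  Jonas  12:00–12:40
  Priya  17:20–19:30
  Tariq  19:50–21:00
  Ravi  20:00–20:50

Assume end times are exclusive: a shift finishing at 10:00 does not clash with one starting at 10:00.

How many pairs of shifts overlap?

6

Sorted by start: Kenji, Elena, Hannah, Noor, Jonas, Mei, Priya, Tariq, Ravi.
Elena starts before Kenji ends → Kenji and Elena overlap.
Hannah starts exactly when Kenji ends (back-to-back, no overlap), so nothing later overlaps Kenji either.
Hannah starts before Elena ends → Elena and Hannah overlap.
Noor starts before Elena ends → Elena and Noor overlap.
Jonas starts after Elena ends, so nothing later overlaps Elena either.
Noor starts before Hannah ends → Hannah and Noor overlap.
Jonas starts after Hannah ends, so nothing later overlaps Hannah either.
Jonas starts before Noor ends → Noor and Jonas overlap.
Mei starts after Noor ends, so nothing later overlaps Noor either.
Mei starts after Jonas ends, so nothing later overlaps Jonas either.
Priya starts after Mei ends, so nothing later overlaps Mei either.
Tariq starts after Priya ends, so nothing later overlaps Priya either.
Ravi starts before Tariq ends → Tariq and Ravi overlap.
Overlapping pairs: Elena & Hannah, Elena & Kenji, Elena & Noor, Hannah & Noor, Jonas & Noor, Ravi & Tariq — 6 in total.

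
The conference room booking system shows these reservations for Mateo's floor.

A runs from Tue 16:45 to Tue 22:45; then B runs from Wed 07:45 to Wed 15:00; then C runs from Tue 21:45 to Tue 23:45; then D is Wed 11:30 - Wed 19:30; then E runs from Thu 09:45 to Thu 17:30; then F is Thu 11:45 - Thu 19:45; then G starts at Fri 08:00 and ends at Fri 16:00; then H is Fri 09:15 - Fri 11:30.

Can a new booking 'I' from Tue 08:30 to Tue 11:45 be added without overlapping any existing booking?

Yes — the slot is free

A: starts Tue 16:45 at or after I ends Tue 11:45 → clear.
C: starts Tue 21:45 at or after I ends Tue 11:45 → clear.
B: starts Wed 07:45 at or after I ends Tue 11:45 → clear.
D: starts Wed 11:30 at or after I ends Tue 11:45 → clear.
E: starts Thu 09:45 at or after I ends Tue 11:45 → clear.
F: starts Thu 11:45 at or after I ends Tue 11:45 → clear.
G: starts Fri 08:00 at or after I ends Tue 11:45 → clear.
H: starts Fri 09:15 at or after I ends Tue 11:45 → clear.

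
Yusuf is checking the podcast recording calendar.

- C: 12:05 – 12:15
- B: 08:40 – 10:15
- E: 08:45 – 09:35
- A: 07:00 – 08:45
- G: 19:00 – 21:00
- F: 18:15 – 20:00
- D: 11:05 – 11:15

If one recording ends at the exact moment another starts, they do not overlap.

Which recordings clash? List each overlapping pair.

Sorted by start: A, B, E, D, C, F, G.
B starts before A ends → A and B overlap.
E starts exactly when A ends (back-to-back, no overlap) — done with A.
E starts before B ends → B and E overlap.
D starts after B ends — done with B.
D starts after E ends — done with E.
C starts after D ends — done with D.
F starts after C ends — done with C.
G starts before F ends → F and G overlap.

A & B, B & E, F & G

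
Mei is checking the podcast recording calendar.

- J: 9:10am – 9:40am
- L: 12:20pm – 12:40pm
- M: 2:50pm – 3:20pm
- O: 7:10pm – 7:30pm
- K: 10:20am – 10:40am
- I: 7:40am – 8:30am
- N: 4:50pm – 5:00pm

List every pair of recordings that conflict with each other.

Sorted by start: I, J, K, L, M, N, O.
J starts after I ends, so nothing later overlaps I either.
K starts after J ends, so nothing later overlaps J either.
L starts after K ends, so nothing later overlaps K either.
M starts after L ends, so nothing later overlaps L either.
N starts after M ends, so nothing later overlaps M either.
O starts after N ends.

no conflicts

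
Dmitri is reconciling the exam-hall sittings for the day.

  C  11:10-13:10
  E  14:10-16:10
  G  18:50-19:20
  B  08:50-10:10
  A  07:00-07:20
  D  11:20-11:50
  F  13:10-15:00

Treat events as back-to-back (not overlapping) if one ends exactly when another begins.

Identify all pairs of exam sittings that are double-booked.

Check each pair: they overlap iff neither finishes before the other starts.
Sorted by start: A, B, C, D, F, E, G.
B starts after A ends — done with A.
C starts after B ends — done with B.
D starts before C ends → C and D overlap.
F starts exactly when C ends (back-to-back, no overlap) — done with C.
F starts after D ends — done with D.
E starts before F ends → F and E overlap.
G starts after F ends.
G starts after E ends.

C & D, E & F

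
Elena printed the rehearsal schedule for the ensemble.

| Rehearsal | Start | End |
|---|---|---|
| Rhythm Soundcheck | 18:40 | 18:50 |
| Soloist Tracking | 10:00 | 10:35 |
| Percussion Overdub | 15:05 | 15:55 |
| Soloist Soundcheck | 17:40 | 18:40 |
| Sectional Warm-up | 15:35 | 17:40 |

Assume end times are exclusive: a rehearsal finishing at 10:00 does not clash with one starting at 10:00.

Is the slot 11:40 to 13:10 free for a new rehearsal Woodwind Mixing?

Soloist Tracking: ends 10:35 at or before Woodwind Mixing starts 11:40 → clear.
Percussion Overdub: starts 15:05 at or after Woodwind Mixing ends 13:10 → clear.
Sectional Warm-up: starts 15:35 at or after Woodwind Mixing ends 13:10 → clear.
Soloist Soundcheck: starts 17:40 at or after Woodwind Mixing ends 13:10 → clear.
Rhythm Soundcheck: starts 18:40 at or after Woodwind Mixing ends 13:10 → clear.

Yes — the slot is free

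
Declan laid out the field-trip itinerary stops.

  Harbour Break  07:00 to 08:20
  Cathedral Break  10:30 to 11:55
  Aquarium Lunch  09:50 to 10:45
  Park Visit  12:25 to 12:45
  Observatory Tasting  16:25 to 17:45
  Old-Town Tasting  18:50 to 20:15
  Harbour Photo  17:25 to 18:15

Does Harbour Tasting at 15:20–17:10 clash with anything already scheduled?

Yes — it overlaps Observatory Tasting

Harbour Break: ends 08:20 at or before Harbour Tasting starts 15:20 → clear.
Aquarium Lunch: ends 10:45 at or before Harbour Tasting starts 15:20 → clear.
Cathedral Break: ends 11:55 at or before Harbour Tasting starts 15:20 → clear.
Park Visit: ends 12:45 at or before Harbour Tasting starts 15:20 → clear.
Observatory Tasting: starts 16:25 before Harbour Tasting ends 17:10, and ends 17:45 after Harbour Tasting starts 15:20 → overlap.
Harbour Photo: starts 17:25 at or after Harbour Tasting ends 17:10 → clear.
Old-Town Tasting: starts 18:50 at or after Harbour Tasting ends 17:10 → clear.
Harbour Tasting overlaps Observatory Tasting.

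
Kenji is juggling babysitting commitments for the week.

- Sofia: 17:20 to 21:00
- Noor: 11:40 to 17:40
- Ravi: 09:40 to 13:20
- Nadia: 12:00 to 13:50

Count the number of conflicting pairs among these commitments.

4

Check each pair: they overlap iff neither finishes before the other starts.
Sorted by start: Ravi, Noor, Nadia, Sofia.
Noor starts before Ravi ends → Ravi and Noor overlap.
Nadia starts before Ravi ends → Ravi and Nadia overlap.
Sofia starts after Ravi ends.
Nadia starts before Noor ends → Noor and Nadia overlap.
Sofia starts before Noor ends → Noor and Sofia overlap.
Sofia starts after Nadia ends.
Overlapping pairs: Nadia & Noor, Nadia & Ravi, Noor & Ravi, Noor & Sofia — 4 in total.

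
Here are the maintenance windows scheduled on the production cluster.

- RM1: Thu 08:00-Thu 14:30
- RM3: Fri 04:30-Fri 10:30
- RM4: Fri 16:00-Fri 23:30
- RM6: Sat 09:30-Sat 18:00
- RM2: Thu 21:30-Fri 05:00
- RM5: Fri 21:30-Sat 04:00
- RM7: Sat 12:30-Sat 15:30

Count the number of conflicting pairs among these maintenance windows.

3

Sorted by start: RM1, RM2, RM3, RM4, RM5, RM6, RM7.
RM2 starts after RM1 ends; RM1 is clear from here.
RM3 starts before RM2 ends → RM2 and RM3 overlap.
RM4 starts after RM2 ends; RM2 is clear from here.
RM4 starts after RM3 ends; RM3 is clear from here.
RM5 starts before RM4 ends → RM4 and RM5 overlap.
RM6 starts after RM4 ends; RM4 is clear from here.
RM6 starts after RM5 ends; RM5 is clear from here.
RM7 starts before RM6 ends → RM6 and RM7 overlap.
Overlapping pairs: RM2 & RM3, RM4 & RM5, RM6 & RM7 — 3 in total.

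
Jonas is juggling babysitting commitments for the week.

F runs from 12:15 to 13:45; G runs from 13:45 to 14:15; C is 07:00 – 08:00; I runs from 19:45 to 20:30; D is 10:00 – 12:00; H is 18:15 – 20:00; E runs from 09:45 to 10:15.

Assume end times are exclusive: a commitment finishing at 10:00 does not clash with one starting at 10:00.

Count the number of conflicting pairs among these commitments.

2

Check each pair: they overlap iff neither finishes before the other starts.
Sorted by start: C, E, D, F, G, H, I.
E starts after C ends, so nothing later overlaps C either.
D starts before E ends → E and D overlap.
F starts after E ends, so nothing later overlaps E either.
F starts after D ends, so nothing later overlaps D either.
G starts exactly when F ends (back-to-back, no overlap), so nothing later overlaps F either.
H starts after G ends, so nothing later overlaps G either.
I starts before H ends → H and I overlap.
Overlapping pairs: D & E, H & I — 2 in total.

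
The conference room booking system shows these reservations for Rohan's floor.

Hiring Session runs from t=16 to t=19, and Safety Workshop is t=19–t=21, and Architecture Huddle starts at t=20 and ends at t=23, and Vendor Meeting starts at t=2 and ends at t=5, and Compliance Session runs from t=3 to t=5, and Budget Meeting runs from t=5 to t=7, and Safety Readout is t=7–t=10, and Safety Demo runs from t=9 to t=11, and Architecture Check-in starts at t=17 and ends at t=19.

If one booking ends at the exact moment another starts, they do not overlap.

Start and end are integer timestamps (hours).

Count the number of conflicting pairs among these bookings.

4

Two intervals overlap when each starts before the other ends.
Sorted by start: Vendor Meeting, Compliance Session, Budget Meeting, Safety Readout, Safety Demo, Hiring Session, Architecture Check-in, Safety Workshop, Architecture Huddle.
Compliance Session starts before Vendor Meeting ends → Vendor Meeting and Compliance Session overlap.
Budget Meeting starts exactly when Vendor Meeting ends (back-to-back, no overlap), so nothing later overlaps Vendor Meeting either.
Budget Meeting starts exactly when Compliance Session ends (back-to-back, no overlap), so nothing later overlaps Compliance Session either.
Safety Readout starts exactly when Budget Meeting ends (back-to-back, no overlap), so nothing later overlaps Budget Meeting either.
Safety Demo starts before Safety Readout ends → Safety Readout and Safety Demo overlap.
Hiring Session starts after Safety Readout ends, so nothing later overlaps Safety Readout either.
Hiring Session starts after Safety Demo ends, so nothing later overlaps Safety Demo either.
Architecture Check-in starts before Hiring Session ends → Hiring Session and Architecture Check-in overlap.
Safety Workshop starts exactly when Hiring Session ends (back-to-back, no overlap), so nothing later overlaps Hiring Session either.
Safety Workshop starts exactly when Architecture Check-in ends (back-to-back, no overlap), so nothing later overlaps Architecture Check-in either.
Architecture Huddle starts before Safety Workshop ends → Safety Workshop and Architecture Huddle overlap.
Overlapping pairs: Architecture Check-in & Hiring Session, Architecture Huddle & Safety Workshop, Compliance Session & Vendor Meeting, Safety Demo & Safety Readout — 4 in total.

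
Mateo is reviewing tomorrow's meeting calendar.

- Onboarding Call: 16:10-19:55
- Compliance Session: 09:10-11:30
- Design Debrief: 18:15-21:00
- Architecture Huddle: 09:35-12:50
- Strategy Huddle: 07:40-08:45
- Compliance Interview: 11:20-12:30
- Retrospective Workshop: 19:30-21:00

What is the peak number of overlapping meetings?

3

Sweep the timeline, counting +1 at each start and −1 at each end (ends before starts at a tie):
07:40 start Strategy Huddle → 1
08:45 end Strategy Huddle → 0
09:10 start Compliance Session → 1
09:35 start Architecture Huddle → 2
11:20 start Compliance Interview → 3
11:30 end Compliance Session → 2
12:30 end Compliance Interview → 1
12:50 end Architecture Huddle → 0
16:10 start Onboarding Call → 1
18:15 start Design Debrief → 2
19:30 start Retrospective Workshop → 3
19:55 end Onboarding Call → 2
21:00 end Design Debrief → 1
21:00 end Retrospective Workshop → 0
Peak is 3, at 11:20 (Architecture Huddle, Compliance Interview, Compliance Session).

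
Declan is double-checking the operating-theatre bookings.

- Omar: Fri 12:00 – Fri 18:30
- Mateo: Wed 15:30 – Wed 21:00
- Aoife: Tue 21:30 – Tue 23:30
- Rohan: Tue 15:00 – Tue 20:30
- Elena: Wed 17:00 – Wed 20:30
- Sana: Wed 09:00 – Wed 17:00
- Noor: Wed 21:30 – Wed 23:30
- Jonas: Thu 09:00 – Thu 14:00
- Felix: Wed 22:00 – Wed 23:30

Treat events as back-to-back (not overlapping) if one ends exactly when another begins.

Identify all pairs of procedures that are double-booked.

Elena & Mateo, Felix & Noor, Mateo & Sana

Sorted by start: Rohan, Aoife, Sana, Mateo, Elena, Noor, Felix, Jonas, Omar.
Aoife starts after Rohan ends — done with Rohan.
Sana starts after Aoife ends — done with Aoife.
Mateo starts before Sana ends → Sana and Mateo overlap.
Elena starts exactly when Sana ends (back-to-back, no overlap) — done with Sana.
Elena starts before Mateo ends → Mateo and Elena overlap.
Noor starts after Mateo ends — done with Mateo.
Noor starts after Elena ends — done with Elena.
Felix starts before Noor ends → Noor and Felix overlap.
Jonas starts after Noor ends — done with Noor.
Jonas starts after Felix ends — done with Felix.
Omar starts after Jonas ends.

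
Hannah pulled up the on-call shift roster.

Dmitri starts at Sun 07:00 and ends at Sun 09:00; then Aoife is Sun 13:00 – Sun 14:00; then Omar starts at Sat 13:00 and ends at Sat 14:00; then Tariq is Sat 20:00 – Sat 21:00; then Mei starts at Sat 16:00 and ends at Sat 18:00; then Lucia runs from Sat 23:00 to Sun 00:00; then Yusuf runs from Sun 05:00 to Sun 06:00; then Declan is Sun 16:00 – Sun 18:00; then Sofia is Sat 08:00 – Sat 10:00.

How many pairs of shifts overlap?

Two intervals overlap when each starts before the other ends.
Sorted by start: Sofia, Omar, Mei, Tariq, Lucia, Yusuf, Dmitri, Aoife, Declan.
Omar starts after Sofia ends; Sofia is clear from here.
Mei starts after Omar ends; Omar is clear from here.
Tariq starts after Mei ends; Mei is clear from here.
Lucia starts after Tariq ends; Tariq is clear from here.
Yusuf starts after Lucia ends; Lucia is clear from here.
Dmitri starts after Yusuf ends; Yusuf is clear from here.
Aoife starts after Dmitri ends; Dmitri is clear from here.
Declan starts after Aoife ends.
No pair overlaps.

0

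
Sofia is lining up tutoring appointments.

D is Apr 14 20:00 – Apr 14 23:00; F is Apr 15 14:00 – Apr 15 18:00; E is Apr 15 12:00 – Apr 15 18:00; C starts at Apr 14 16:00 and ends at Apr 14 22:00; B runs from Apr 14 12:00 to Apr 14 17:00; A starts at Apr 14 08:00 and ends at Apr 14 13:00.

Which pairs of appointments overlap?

A & B, B & C, C & D, E & F

Check each pair: they overlap iff neither finishes before the other starts.
Sorted by start: A, B, C, D, E, F.
B starts before A ends → A and B overlap.
C starts after A ends, so A has no further overlaps.
C starts before B ends → B and C overlap.
D starts after B ends, so B has no further overlaps.
D starts before C ends → C and D overlap.
E starts after C ends, so C has no further overlaps.
E starts after D ends, so D has no further overlaps.
F starts before E ends → E and F overlap.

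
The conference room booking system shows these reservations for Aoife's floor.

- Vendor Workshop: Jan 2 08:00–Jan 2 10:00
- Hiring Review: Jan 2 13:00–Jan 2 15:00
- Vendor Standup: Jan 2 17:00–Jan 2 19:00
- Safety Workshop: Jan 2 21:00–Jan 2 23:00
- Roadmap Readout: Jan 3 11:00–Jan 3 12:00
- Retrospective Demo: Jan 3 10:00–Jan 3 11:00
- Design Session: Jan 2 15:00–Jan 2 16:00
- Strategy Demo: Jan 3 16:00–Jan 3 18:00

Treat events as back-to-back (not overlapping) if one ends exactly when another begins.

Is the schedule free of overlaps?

Yes

Sorted by start: Vendor Workshop, Hiring Review, Design Session, Vendor Standup, Safety Workshop, Retrospective Demo, Roadmap Readout, Strategy Demo.
Hiring Review starts after Vendor Workshop ends, so Vendor Workshop has no further overlaps.
Design Session starts exactly when Hiring Review ends (back-to-back, no overlap), so Hiring Review has no further overlaps.
Vendor Standup starts after Design Session ends, so Design Session has no further overlaps.
Safety Workshop starts after Vendor Standup ends, so Vendor Standup has no further overlaps.
Retrospective Demo starts after Safety Workshop ends, so Safety Workshop has no further overlaps.
Roadmap Readout starts exactly when Retrospective Demo ends (back-to-back, no overlap), so Retrospective Demo has no further overlaps.
Strategy Demo starts after Roadmap Readout ends.
Every pair is clear; the schedule has no overlaps.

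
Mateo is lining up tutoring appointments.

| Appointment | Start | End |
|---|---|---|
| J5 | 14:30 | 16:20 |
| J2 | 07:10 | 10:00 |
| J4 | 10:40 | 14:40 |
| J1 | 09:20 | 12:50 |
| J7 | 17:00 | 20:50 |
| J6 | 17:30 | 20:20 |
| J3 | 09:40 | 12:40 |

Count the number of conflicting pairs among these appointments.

7

Two intervals overlap when each starts before the other ends.
Sorted by start: J2, J1, J3, J4, J5, J7, J6.
J1 starts before J2 ends → J2 and J1 overlap.
J3 starts before J2 ends → J2 and J3 overlap.
J4 starts after J2 ends — done with J2.
J3 starts before J1 ends → J1 and J3 overlap.
J4 starts before J1 ends → J1 and J4 overlap.
J5 starts after J1 ends — done with J1.
J4 starts before J3 ends → J3 and J4 overlap.
J5 starts after J3 ends — done with J3.
J5 starts before J4 ends → J4 and J5 overlap.
J7 starts after J4 ends — done with J4.
J7 starts after J5 ends — done with J5.
J6 starts before J7 ends → J7 and J6 overlap.
Overlapping pairs: J1 & J2, J1 & J3, J1 & J4, J2 & J3, J3 & J4, J4 & J5, J6 & J7 — 7 in total.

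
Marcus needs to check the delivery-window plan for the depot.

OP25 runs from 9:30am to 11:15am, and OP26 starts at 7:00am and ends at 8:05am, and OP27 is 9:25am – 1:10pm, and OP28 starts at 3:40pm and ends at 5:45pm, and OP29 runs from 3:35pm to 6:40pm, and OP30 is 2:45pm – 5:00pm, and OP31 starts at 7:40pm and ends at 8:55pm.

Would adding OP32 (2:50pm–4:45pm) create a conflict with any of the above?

OP26: ends 8:05am at or before OP32 starts 2:50pm → clear.
OP27: ends 1:10pm at or before OP32 starts 2:50pm → clear.
OP25: ends 11:15am at or before OP32 starts 2:50pm → clear.
OP30: starts 2:45pm before OP32 ends 4:45pm, and ends 5:00pm after OP32 starts 2:50pm → overlap.
OP29: starts 3:35pm before OP32 ends 4:45pm, and ends 6:40pm after OP32 starts 2:50pm → overlap.
OP28: starts 3:40pm before OP32 ends 4:45pm, and ends 5:45pm after OP32 starts 2:50pm → overlap.
OP31: starts 7:40pm at or after OP32 ends 4:45pm → clear.
OP32 overlaps OP28, OP29, OP30.

Yes — it overlaps OP28, OP29, OP30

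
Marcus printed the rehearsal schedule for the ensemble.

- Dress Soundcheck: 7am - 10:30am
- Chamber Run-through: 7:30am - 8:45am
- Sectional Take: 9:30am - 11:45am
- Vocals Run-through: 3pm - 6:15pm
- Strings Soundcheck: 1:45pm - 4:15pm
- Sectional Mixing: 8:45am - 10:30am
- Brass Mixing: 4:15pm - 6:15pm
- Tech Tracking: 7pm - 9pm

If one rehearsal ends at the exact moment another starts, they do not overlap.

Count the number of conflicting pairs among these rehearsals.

6

Sorted by start: Dress Soundcheck, Chamber Run-through, Sectional Mixing, Sectional Take, Strings Soundcheck, Vocals Run-through, Brass Mixing, Tech Tracking.
Chamber Run-through starts before Dress Soundcheck ends → Dress Soundcheck and Chamber Run-through overlap.
Sectional Mixing starts before Dress Soundcheck ends → Dress Soundcheck and Sectional Mixing overlap.
Sectional Take starts before Dress Soundcheck ends → Dress Soundcheck and Sectional Take overlap.
Strings Soundcheck starts after Dress Soundcheck ends — done with Dress Soundcheck.
Sectional Mixing starts exactly when Chamber Run-through ends (back-to-back, no overlap) — done with Chamber Run-through.
Sectional Take starts before Sectional Mixing ends → Sectional Mixing and Sectional Take overlap.
Strings Soundcheck starts after Sectional Mixing ends — done with Sectional Mixing.
Strings Soundcheck starts after Sectional Take ends — done with Sectional Take.
Vocals Run-through starts before Strings Soundcheck ends → Strings Soundcheck and Vocals Run-through overlap.
Brass Mixing starts exactly when Strings Soundcheck ends (back-to-back, no overlap) — done with Strings Soundcheck.
Brass Mixing starts before Vocals Run-through ends → Vocals Run-through and Brass Mixing overlap.
Tech Tracking starts after Vocals Run-through ends.
Tech Tracking starts after Brass Mixing ends.
Overlapping pairs: Brass Mixing & Vocals Run-through, Chamber Run-through & Dress Soundcheck, Dress Soundcheck & Sectional Mixing, Dress Soundcheck & Sectional Take, Sectional Mixing & Sectional Take, Strings Soundcheck & Vocals Run-through — 6 in total.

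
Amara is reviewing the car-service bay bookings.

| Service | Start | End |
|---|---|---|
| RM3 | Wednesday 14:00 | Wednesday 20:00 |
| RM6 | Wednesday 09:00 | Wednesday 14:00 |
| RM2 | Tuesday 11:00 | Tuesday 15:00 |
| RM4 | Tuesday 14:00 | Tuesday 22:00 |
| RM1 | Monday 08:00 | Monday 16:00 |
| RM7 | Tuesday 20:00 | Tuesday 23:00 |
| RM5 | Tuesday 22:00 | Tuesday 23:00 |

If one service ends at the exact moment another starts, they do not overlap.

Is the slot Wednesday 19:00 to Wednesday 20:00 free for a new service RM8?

RM1: ends Monday 16:00 at or before RM8 starts Wednesday 19:00 → clear.
RM2: ends Tuesday 15:00 at or before RM8 starts Wednesday 19:00 → clear.
RM4: ends Tuesday 22:00 at or before RM8 starts Wednesday 19:00 → clear.
RM7: ends Tuesday 23:00 at or before RM8 starts Wednesday 19:00 → clear.
RM5: ends Tuesday 23:00 at or before RM8 starts Wednesday 19:00 → clear.
RM6: ends Wednesday 14:00 at or before RM8 starts Wednesday 19:00 → clear.
RM3: starts Wednesday 14:00 before RM8 ends Wednesday 20:00, and ends Wednesday 20:00 after RM8 starts Wednesday 19:00 → overlap.
RM8 overlaps RM3.

No — it overlaps RM3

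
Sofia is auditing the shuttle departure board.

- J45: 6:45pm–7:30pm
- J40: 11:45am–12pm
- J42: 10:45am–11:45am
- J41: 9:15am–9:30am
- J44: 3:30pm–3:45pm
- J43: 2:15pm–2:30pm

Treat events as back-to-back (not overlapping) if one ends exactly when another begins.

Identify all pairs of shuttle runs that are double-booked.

no overlapping pairs

Sorted by start: J41, J42, J40, J43, J44, J45.
J42 starts after J41 ends — done with J41.
J40 starts exactly when J42 ends (back-to-back, no overlap) — done with J42.
J43 starts after J40 ends — done with J40.
J44 starts after J43 ends — done with J43.
J45 starts after J44 ends.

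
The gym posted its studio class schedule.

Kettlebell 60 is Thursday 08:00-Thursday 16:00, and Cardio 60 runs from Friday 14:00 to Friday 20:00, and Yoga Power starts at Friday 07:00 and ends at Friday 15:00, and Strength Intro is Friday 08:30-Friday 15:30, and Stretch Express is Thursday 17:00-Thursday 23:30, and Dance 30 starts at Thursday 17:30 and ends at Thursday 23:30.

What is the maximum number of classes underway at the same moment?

3

Walk through starts and ends in time order (an end at T is processed before a start at T):
Thursday 08:00 start Kettlebell 60 → 1
Thursday 16:00 end Kettlebell 60 → 0
Thursday 17:00 start Stretch Express → 1
Thursday 17:30 start Dance 30 → 2
Thursday 23:30 end Dance 30 → 1
Thursday 23:30 end Stretch Express → 0
Friday 07:00 start Yoga Power → 1
Friday 08:30 start Strength Intro → 2
Friday 14:00 start Cardio 60 → 3
Friday 15:00 end Yoga Power → 2
Friday 15:30 end Strength Intro → 1
Friday 20:00 end Cardio 60 → 0
Peak is 3, at Friday 14:00 (Cardio 60, Strength Intro, Yoga Power).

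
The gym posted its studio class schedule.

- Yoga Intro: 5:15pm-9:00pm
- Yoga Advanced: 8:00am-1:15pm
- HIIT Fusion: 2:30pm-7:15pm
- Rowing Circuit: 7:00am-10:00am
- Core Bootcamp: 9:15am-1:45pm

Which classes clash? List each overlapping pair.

Sorted by start: Rowing Circuit, Yoga Advanced, Core Bootcamp, HIIT Fusion, Yoga Intro.
Yoga Advanced starts before Rowing Circuit ends → Rowing Circuit and Yoga Advanced overlap.
Core Bootcamp starts before Rowing Circuit ends → Rowing Circuit and Core Bootcamp overlap.
HIIT Fusion starts after Rowing Circuit ends; Rowing Circuit is clear from here.
Core Bootcamp starts before Yoga Advanced ends → Yoga Advanced and Core Bootcamp overlap.
HIIT Fusion starts after Yoga Advanced ends; Yoga Advanced is clear from here.
HIIT Fusion starts after Core Bootcamp ends; Core Bootcamp is clear from here.
Yoga Intro starts before HIIT Fusion ends → HIIT Fusion and Yoga Intro overlap.

Core Bootcamp & Rowing Circuit, Core Bootcamp & Yoga Advanced, HIIT Fusion & Yoga Intro, Rowing Circuit & Yoga Advanced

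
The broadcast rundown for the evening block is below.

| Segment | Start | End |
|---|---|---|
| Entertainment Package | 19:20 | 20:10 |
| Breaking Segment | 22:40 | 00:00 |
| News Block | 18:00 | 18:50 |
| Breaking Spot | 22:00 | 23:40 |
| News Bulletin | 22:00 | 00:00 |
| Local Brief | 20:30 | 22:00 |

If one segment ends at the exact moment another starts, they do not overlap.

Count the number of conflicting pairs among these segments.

3

Sorted by start: News Block, Entertainment Package, Local Brief, Breaking Spot, News Bulletin, Breaking Segment.
Entertainment Package starts after News Block ends; News Block is clear from here.
Local Brief starts after Entertainment Package ends; Entertainment Package is clear from here.
Breaking Spot starts exactly when Local Brief ends (back-to-back, no overlap); Local Brief is clear from here.
News Bulletin starts before Breaking Spot ends → Breaking Spot and News Bulletin overlap.
Breaking Segment starts before Breaking Spot ends → Breaking Spot and Breaking Segment overlap.
Breaking Segment starts before News Bulletin ends → News Bulletin and Breaking Segment overlap.
Overlapping pairs: Breaking Segment & Breaking Spot, Breaking Segment & News Bulletin, Breaking Spot & News Bulletin — 3 in total.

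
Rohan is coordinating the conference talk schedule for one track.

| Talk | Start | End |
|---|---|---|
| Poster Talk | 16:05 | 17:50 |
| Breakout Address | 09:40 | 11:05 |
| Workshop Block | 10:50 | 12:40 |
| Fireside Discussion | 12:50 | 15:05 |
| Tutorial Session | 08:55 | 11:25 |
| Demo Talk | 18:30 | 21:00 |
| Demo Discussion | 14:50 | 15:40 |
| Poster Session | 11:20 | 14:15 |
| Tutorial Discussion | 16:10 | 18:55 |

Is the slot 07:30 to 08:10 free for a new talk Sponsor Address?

Tutorial Session: starts 08:55 at or after Sponsor Address ends 08:10 → clear.
Breakout Address: starts 09:40 at or after Sponsor Address ends 08:10 → clear.
Workshop Block: starts 10:50 at or after Sponsor Address ends 08:10 → clear.
Poster Session: starts 11:20 at or after Sponsor Address ends 08:10 → clear.
Fireside Discussion: starts 12:50 at or after Sponsor Address ends 08:10 → clear.
Demo Discussion: starts 14:50 at or after Sponsor Address ends 08:10 → clear.
Poster Talk: starts 16:05 at or after Sponsor Address ends 08:10 → clear.
Tutorial Discussion: starts 16:10 at or after Sponsor Address ends 08:10 → clear.
Demo Talk: starts 18:30 at or after Sponsor Address ends 08:10 → clear.

Yes — the slot is free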